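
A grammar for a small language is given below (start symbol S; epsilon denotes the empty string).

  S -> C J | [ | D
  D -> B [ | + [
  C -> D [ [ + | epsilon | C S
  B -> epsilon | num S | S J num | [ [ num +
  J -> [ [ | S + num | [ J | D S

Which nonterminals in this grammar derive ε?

{ B, C }

Directly nullable (have an epsilon-production): C, B.
No other nonterminal has a production whose RHS symbols are all nullable.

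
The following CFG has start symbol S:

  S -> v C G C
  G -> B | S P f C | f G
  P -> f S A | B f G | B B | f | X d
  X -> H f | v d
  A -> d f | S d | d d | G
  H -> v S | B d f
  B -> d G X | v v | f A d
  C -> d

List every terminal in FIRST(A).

{ d, f, v }

A -> d f contributes {d}.
From A -> S d: add FIRST(S) = { v }.
A -> d d contributes {d}.
From A -> G: add FIRST(G) = { d, f, v }.
Union: FIRST(A) = { d, f, v }.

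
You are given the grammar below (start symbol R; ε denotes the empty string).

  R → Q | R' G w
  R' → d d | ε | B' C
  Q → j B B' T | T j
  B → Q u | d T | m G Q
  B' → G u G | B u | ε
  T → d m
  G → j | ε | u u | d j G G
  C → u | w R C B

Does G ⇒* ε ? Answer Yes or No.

G has an ε-production, so G ⇒ ε.

Yes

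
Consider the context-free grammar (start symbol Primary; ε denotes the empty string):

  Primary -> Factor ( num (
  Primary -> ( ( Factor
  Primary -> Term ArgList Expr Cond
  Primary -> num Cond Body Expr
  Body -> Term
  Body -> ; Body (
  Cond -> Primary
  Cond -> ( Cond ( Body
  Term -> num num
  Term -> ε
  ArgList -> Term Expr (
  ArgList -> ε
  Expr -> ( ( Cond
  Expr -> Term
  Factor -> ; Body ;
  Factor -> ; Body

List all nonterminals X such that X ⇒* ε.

{ ArgList, Body, Expr, Term }

Directly nullable (have an ε-production): Term, ArgList.
Body -> Term with every symbol nullable, so Body is nullable.
Expr -> Term with every symbol nullable, so Expr is nullable.
No other nonterminal has a production whose RHS symbols are all nullable.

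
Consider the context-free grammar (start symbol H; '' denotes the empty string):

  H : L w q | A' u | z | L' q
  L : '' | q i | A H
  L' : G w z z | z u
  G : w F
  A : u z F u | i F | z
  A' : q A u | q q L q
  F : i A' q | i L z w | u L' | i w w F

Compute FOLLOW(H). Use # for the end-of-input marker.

H is the start symbol, so # ∈ FOLLOW(H).
In L : A H: H is at the end, add FOLLOW(L) = { q, w, z }.
Union: FOLLOW(H) = { #, q, w, z }.

{ #, q, w, z }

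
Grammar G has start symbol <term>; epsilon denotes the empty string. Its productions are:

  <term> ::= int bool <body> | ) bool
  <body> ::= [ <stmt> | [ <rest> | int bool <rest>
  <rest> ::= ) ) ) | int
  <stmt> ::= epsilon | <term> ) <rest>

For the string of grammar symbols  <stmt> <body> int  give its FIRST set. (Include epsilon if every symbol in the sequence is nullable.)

Add FIRST(<stmt>)\{epsilon} = { ), int }; <stmt> is nullable, continue.
Add FIRST(<body>) = { [, int }; <body> is not nullable, stop.

{ ), [, int }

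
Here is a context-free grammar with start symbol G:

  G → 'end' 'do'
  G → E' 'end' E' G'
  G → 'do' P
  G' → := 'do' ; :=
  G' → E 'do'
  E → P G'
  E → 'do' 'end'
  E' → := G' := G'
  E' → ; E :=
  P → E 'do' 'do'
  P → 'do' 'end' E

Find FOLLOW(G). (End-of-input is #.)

{ # }

G is the start symbol, so # ∈ FOLLOW(G).
Union: FOLLOW(G) = { # }.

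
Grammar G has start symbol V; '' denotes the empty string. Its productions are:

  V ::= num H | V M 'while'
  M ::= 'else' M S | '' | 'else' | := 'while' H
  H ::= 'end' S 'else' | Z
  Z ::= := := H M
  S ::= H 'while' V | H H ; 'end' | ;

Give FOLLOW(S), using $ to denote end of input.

{ $, 'else', 'end', 'while', :=, ; }

In M ::= 'else' M S: S is at the end, add FOLLOW(M) = { $, 'else', 'end', 'while', :=, ; }.
In H ::= 'end' S 'else': add FIRST('else') = { 'else' }.
Union: FOLLOW(S) = { $, 'else', 'end', 'while', :=, ; }.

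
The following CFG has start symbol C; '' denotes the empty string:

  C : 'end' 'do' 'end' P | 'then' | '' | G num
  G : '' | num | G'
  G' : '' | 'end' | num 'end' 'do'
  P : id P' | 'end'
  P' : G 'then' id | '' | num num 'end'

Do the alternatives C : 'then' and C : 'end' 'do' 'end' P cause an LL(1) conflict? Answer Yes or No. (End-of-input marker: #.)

No

FIRST('then') = { 'then' } and FIRST('end' 'do' 'end' P) = { 'end' }.
The FIRST sets are disjoint and neither alternative is nullable — no conflict.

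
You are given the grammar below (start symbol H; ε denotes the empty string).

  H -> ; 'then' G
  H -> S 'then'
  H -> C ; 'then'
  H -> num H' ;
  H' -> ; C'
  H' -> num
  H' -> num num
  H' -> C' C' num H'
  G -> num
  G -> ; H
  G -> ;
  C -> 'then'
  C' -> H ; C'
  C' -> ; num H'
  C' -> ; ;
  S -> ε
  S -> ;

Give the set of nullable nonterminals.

{ S }

Directly nullable (have an ε-production): S.
No other nonterminal has a production whose RHS symbols are all nullable.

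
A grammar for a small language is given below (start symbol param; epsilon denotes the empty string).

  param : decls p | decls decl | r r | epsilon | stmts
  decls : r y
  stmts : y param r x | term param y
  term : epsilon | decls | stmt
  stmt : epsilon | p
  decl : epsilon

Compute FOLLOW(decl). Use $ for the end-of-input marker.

{ $, r, y }

In param : decls decl: decl is at the end, add FOLLOW(param) = { $, r, y }.
Union: FOLLOW(decl) = { $, r, y }.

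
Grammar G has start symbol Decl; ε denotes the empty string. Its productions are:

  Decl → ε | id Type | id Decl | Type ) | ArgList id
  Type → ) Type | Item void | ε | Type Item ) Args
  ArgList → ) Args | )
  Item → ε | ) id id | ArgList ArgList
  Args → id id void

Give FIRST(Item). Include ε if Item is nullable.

{ ), ε }

Item → ε contributes ε.
Item → ) id id contributes {)}.
From Item → ArgList ArgList: add FIRST(ArgList) = { ) }.
Union: FIRST(Item) = { ), ε }.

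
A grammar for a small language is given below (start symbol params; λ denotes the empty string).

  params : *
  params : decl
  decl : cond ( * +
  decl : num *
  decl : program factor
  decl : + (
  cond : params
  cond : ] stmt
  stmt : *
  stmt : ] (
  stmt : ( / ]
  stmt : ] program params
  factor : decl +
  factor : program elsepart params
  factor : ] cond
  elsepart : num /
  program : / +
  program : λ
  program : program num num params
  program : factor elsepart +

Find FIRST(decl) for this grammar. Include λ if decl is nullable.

From decl : cond ( * +: add FIRST(cond) = { *, +, /, ], num }.
decl : num * contributes {num}.
From decl : program factor: program nullable, take FIRST(program) ∪ FIRST(factor) = { *, +, /, ], num }.
decl : + ( contributes {+}.
Union: FIRST(decl) = { *, +, /, ], num }.

{ *, +, /, ], num }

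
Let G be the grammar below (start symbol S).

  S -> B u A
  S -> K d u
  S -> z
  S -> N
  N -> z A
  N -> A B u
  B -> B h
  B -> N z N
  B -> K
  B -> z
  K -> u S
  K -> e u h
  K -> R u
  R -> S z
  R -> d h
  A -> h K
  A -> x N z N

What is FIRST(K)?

{ d, e, h, u, x, z }

K -> u S contributes {u}.
K -> e u h contributes {e}.
From K -> R u: add FIRST(R) = { d, e, h, u, x, z }.
Union: FIRST(K) = { d, e, h, u, x, z }.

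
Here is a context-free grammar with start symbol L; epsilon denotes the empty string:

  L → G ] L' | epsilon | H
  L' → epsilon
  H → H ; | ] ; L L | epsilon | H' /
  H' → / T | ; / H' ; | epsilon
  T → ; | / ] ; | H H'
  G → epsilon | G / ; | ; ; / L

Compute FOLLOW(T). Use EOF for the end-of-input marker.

In H' → / T: T is at the end, add FOLLOW(H') = { /, ; }.
Union: FOLLOW(T) = { /, ; }.

{ /, ; }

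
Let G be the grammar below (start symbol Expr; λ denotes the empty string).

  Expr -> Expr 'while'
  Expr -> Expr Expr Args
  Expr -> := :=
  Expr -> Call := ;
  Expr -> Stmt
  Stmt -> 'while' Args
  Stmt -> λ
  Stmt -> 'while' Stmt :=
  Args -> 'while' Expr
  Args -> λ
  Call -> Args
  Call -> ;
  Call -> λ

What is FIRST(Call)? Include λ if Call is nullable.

From Call -> Args: add FIRST(Args) = { 'while', λ } (including λ since Args is nullable).
Call -> ; contributes {;}.
Call -> λ contributes λ.
Union: FIRST(Call) = { 'while', ;, λ }.

{ 'while', ;, λ }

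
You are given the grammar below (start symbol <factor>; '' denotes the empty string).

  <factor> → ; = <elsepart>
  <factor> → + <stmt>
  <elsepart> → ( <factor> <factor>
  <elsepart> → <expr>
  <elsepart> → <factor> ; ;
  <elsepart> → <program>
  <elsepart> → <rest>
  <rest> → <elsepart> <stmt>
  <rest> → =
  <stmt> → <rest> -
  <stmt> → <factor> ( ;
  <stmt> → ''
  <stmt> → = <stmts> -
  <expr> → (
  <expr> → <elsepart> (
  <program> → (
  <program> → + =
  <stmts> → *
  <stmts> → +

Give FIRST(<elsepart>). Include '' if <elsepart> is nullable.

<elsepart> → ( <factor> <factor> contributes {(}.
From <elsepart> → <expr>: add FIRST(<expr>) = { (, +, ;, = }.
From <elsepart> → <factor> ; ;: add FIRST(<factor>) = { +, ; }.
From <elsepart> → <program>: add FIRST(<program>) = { (, + }.
From <elsepart> → <rest>: add FIRST(<rest>) = { (, +, ;, = }.
Union: FIRST(<elsepart>) = { (, +, ;, = }.

{ (, +, ;, = }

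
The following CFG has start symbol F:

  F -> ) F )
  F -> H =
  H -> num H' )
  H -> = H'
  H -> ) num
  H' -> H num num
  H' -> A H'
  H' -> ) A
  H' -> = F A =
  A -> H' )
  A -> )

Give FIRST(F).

F -> ) F ) contributes {)}.
From F -> H =: add FIRST(H) = { ), =, num }.
Union: FIRST(F) = { ), =, num }.

{ ), =, num }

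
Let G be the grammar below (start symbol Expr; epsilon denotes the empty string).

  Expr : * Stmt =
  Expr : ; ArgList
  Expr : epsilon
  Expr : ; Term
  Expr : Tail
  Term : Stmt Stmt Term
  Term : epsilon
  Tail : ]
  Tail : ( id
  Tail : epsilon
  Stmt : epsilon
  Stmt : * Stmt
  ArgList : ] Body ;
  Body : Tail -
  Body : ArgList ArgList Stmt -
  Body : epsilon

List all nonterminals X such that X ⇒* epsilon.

{ Body, Expr, Stmt, Tail, Term }

Directly nullable (have an epsilon-production): Expr, Term, Tail, Stmt, Body.
No other nonterminal has a production whose RHS symbols are all nullable.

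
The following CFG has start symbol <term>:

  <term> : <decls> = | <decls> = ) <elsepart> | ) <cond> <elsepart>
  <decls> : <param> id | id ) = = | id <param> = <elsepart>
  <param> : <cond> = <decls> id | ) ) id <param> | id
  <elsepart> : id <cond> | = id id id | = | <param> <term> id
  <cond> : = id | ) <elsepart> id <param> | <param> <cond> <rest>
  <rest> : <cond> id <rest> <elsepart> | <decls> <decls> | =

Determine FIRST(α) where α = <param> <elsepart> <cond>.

{ ), =, id }

Add FIRST(<param>) = { ), =, id }; <param> is not nullable, stop.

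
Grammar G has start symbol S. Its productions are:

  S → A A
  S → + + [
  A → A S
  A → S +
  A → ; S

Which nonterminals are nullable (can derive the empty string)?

No nonterminal has an empty production or an RHS whose symbols are all nullable.

{ } (none)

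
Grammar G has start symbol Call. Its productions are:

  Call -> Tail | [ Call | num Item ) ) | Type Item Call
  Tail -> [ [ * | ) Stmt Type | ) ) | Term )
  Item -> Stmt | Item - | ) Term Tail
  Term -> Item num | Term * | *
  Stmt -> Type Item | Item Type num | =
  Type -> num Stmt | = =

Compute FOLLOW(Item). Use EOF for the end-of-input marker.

In Call -> num Item ) ): add FIRST() )) = { ) }.
In Call -> Type Item Call: add FIRST(Call) = { ), *, =, [, num }.
In Item -> Item -: add FIRST(-) = { - }.
In Term -> Item num: add FIRST(num) = { num }.
In Stmt -> Type Item: Item is at the end, add FOLLOW(Stmt) = { EOF, ), *, -, =, [, num }.
In Stmt -> Item Type num: add FIRST(Type num) = { =, num }.
Union: FOLLOW(Item) = { EOF, ), *, -, =, [, num }.

{ EOF, ), *, -, =, [, num }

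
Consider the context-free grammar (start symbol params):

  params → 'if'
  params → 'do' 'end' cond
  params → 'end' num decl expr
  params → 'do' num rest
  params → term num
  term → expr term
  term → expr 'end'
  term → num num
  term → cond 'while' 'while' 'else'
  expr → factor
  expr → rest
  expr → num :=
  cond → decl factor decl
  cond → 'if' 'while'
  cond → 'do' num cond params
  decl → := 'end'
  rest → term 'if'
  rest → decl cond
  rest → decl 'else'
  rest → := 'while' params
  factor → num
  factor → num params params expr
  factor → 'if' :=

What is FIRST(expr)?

{ 'do', 'if', :=, num }

From expr → factor: add FIRST(factor) = { 'if', num }.
From expr → rest: add FIRST(rest) = { 'do', 'if', :=, num }.
expr → num := contributes {num}.
Union: FIRST(expr) = { 'do', 'if', :=, num }.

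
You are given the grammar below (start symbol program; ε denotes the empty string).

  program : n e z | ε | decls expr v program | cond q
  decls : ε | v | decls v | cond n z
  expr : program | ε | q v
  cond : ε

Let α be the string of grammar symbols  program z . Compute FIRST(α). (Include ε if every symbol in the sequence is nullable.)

Add FIRST(program)\{ε} = { n, q, v }; program is nullable, continue.
z is a terminal; add {z} and stop.

{ n, q, v, z }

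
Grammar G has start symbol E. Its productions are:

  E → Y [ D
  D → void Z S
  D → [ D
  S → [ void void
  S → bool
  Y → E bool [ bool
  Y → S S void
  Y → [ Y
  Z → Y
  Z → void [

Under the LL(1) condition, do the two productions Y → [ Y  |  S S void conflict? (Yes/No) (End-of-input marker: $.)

Yes

FIRST([ Y) = { [ } and FIRST(S S void) = { [, bool }.
Both contain [, so the two alternatives are not disjoint — LL(1) conflict.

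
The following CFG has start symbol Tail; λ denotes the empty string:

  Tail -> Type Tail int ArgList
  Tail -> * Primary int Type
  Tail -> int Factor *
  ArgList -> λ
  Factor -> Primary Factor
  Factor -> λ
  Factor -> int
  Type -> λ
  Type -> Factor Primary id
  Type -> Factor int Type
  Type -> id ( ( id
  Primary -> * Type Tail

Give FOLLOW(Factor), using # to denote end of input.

{ *, int }

In Tail -> int Factor *: add FIRST(*) = { * }.
In Factor -> Primary Factor: Factor is at the end, add FOLLOW(Factor) = { *, int }.
In Type -> Factor Primary id: add FIRST(Primary id) = { * }.
In Type -> Factor int Type: add FIRST(int Type) = { int }.
Union: FOLLOW(Factor) = { *, int }.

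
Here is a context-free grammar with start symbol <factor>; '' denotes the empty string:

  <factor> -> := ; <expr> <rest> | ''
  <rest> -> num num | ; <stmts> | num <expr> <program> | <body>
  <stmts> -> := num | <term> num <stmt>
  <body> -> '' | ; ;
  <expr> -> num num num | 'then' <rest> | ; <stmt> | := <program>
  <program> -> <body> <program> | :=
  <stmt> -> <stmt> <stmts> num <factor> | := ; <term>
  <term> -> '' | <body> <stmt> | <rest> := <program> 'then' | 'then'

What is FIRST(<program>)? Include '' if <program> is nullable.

{ :=, ; }

From <program> -> <body> <program>: <body> nullable, take FIRST(<body>) ∪ FIRST(<program>) = { :=, ; }.
<program> -> := contributes {:=}.
Union: FIRST(<program>) = { :=, ; }.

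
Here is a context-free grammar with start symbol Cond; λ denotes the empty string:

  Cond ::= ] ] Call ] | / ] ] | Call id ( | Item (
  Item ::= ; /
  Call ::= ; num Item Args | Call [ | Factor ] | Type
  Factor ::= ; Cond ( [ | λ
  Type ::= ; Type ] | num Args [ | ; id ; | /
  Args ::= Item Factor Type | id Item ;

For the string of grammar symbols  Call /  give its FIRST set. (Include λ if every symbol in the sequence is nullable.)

{ /, ;, ], num }

Add FIRST(Call) = { /, ;, ], num }; Call is not nullable, stop.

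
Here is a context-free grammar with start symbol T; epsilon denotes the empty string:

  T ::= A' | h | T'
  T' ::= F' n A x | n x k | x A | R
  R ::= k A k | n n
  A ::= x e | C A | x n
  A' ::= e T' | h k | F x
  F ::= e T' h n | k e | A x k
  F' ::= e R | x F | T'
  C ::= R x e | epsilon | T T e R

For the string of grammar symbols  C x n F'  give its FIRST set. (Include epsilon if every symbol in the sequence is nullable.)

{ e, h, k, n, x }

Add FIRST(C)\{epsilon} = { e, h, k, n, x }; C is nullable, continue.
x is a terminal; add {x} and stop.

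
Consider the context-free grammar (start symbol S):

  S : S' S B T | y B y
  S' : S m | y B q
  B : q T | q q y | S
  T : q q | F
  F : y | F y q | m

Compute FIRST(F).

{ m, y }

F : y contributes {y}.
From F : F y q: add FIRST(F) = { m, y }.
F : m contributes {m}.
Union: FIRST(F) = { m, y }.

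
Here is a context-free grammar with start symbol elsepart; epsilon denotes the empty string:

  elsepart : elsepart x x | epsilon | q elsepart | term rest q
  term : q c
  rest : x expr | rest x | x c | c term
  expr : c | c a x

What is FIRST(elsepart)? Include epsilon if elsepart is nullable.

From elsepart : elsepart x x: elsepart nullable, take FIRST(elsepart) ∪ {x} = { q, x }.
elsepart : epsilon contributes epsilon.
elsepart : q elsepart contributes {q}.
From elsepart : term rest q: add FIRST(term) = { q }.
Union: FIRST(elsepart) = { q, x, epsilon }.

{ q, x, epsilon }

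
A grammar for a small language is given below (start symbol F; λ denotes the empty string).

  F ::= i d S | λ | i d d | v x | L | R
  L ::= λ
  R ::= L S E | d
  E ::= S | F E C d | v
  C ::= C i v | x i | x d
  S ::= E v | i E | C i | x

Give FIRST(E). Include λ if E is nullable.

{ d, i, v, x }

From E ::= S: add FIRST(S) = { d, i, v, x }.
From E ::= F E C d: F nullable, take FIRST(F) ∪ FIRST(E) = { d, i, v, x }.
E ::= v contributes {v}.
Union: FIRST(E) = { d, i, v, x }.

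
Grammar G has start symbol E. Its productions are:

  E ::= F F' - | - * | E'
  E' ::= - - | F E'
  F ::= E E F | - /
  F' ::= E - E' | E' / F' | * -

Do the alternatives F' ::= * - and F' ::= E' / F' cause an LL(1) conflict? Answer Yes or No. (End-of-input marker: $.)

FIRST(* -) = { * } and FIRST(E' / F') = { - }.
The FIRST sets are disjoint and neither alternative is nullable — no conflict.

No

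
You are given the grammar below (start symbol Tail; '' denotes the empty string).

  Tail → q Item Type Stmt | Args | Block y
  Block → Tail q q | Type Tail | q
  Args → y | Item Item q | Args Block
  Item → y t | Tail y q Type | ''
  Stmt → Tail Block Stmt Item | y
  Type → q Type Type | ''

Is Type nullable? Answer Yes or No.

Type has an ''-production, so Type ⇒ ''.

Yes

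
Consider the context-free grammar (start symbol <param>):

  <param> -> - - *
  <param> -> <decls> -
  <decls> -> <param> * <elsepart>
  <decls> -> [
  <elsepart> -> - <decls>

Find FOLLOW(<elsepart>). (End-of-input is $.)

{ - }

In <decls> -> <param> * <elsepart>: <elsepart> is at the end, add FOLLOW(<decls>) = { - }.
Union: FOLLOW(<elsepart>) = { - }.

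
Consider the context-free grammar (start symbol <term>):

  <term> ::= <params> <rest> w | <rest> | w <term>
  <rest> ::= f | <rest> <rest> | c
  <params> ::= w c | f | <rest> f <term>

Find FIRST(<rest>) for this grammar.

<rest> ::= f contributes {f}.
From <rest> ::= <rest> <rest>: add FIRST(<rest>) = { c, f }.
<rest> ::= c contributes {c}.
Union: FIRST(<rest>) = { c, f }.

{ c, f }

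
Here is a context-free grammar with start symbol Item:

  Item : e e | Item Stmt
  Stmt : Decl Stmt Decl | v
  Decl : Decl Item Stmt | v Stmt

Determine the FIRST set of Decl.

From Decl : Decl Item Stmt: add FIRST(Decl) = { v }.
Decl : v Stmt contributes {v}.
Union: FIRST(Decl) = { v }.

{ v }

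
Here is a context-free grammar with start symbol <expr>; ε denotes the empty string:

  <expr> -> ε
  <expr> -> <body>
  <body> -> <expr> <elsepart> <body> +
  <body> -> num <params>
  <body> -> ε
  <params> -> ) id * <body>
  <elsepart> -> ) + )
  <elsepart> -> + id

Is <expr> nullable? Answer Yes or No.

Yes

<expr> has an ε-production, so <expr> ⇒ ε.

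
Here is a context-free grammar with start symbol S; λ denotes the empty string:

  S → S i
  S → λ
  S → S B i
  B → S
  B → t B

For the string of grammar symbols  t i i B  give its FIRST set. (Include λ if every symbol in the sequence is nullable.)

t is a terminal; add {t} and stop.

{ t }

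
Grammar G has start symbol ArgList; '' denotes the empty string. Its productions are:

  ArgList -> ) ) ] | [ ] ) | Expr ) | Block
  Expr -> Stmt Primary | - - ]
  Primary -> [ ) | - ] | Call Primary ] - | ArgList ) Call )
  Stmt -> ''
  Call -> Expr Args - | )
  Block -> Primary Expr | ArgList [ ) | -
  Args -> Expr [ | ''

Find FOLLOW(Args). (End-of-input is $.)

In Call -> Expr Args -: add FIRST(-) = { - }.
Union: FOLLOW(Args) = { - }.

{ - }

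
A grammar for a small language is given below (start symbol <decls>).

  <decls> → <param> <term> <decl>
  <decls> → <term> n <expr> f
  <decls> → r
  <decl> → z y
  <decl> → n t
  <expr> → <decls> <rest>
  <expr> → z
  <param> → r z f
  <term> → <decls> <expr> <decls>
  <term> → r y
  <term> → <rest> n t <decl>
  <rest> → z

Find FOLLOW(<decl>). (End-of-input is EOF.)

{ EOF, n, r, z }

In <decls> → <param> <term> <decl>: <decl> is at the end, add FOLLOW(<decls>) = { EOF, n, r, z }.
In <term> → <rest> n t <decl>: <decl> is at the end, add FOLLOW(<term>) = { n, z }.
Union: FOLLOW(<decl>) = { EOF, n, r, z }.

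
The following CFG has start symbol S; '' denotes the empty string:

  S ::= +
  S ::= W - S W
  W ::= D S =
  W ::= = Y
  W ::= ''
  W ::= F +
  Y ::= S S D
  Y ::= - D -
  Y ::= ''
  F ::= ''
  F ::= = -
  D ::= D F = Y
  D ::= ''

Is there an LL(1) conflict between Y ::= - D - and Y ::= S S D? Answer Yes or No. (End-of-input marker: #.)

FIRST(- D -) = { - } and FIRST(S S D) = { +, -, = }.
Both contain -, so the two alternatives are not disjoint — LL(1) conflict.

Yes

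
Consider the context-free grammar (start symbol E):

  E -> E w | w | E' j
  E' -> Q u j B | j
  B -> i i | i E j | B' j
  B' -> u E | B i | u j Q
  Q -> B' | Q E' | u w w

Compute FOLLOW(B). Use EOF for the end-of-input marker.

{ i, j, u }

In E' -> Q u j B: B is at the end, add FOLLOW(E') = { i, j, u }.
In B' -> B i: add FIRST(i) = { i }.
Union: FOLLOW(B) = { i, j, u }.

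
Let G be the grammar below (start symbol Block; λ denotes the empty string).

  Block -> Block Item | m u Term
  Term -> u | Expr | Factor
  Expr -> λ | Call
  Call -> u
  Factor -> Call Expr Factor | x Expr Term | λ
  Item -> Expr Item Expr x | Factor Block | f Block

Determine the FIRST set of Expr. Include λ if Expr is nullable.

Expr -> λ contributes λ.
From Expr -> Call: add FIRST(Call) = { u }.
Union: FIRST(Expr) = { u, λ }.

{ u, λ }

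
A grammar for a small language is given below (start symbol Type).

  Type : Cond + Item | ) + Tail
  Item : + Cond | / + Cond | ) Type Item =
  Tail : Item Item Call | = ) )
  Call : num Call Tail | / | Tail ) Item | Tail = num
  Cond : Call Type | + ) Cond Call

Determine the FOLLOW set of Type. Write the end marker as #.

{ #, ), +, /, =, num }

Type is the start symbol, so # ∈ FOLLOW(Type).
In Item : ) Type Item =: add FIRST(Item =) = { ), +, / }.
In Cond : Call Type: Type is at the end, add FOLLOW(Cond) = { #, ), +, /, =, num }.
Union: FOLLOW(Type) = { #, ), +, /, =, num }.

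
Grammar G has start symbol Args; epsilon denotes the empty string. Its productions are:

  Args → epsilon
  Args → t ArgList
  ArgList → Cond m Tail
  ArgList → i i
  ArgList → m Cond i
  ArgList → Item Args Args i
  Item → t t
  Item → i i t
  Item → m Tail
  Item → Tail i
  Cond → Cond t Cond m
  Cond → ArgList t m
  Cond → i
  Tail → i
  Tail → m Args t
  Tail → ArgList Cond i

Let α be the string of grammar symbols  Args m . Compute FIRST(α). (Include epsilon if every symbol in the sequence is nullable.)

{ m, t }

Add FIRST(Args)\{epsilon} = { t }; Args is nullable, continue.
m is a terminal; add {m} and stop.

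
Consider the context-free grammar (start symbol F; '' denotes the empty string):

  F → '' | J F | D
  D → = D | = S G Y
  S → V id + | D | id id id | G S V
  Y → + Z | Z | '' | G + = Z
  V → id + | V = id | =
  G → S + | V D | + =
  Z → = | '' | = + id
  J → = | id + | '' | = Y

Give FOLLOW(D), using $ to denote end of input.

In F → D: D is at the end, add FOLLOW(F) = { $ }.
In D → = D: D is at the end, add FOLLOW(D) = { $, +, =, id }.
In S → D: D is at the end, add FOLLOW(S) = { +, =, id }.
In G → V D: D is at the end, add FOLLOW(G) = { $, +, =, id }.
Union: FOLLOW(D) = { $, +, =, id }.

{ $, +, =, id }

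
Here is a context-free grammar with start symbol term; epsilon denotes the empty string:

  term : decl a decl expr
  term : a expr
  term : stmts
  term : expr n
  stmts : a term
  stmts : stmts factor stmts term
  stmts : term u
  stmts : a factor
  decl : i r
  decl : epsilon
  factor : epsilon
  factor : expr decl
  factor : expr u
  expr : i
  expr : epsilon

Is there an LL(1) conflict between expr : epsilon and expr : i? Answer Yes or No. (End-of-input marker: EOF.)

FIRST(epsilon) = { epsilon } and FIRST(i) = { i }.
The first alternative is nullable and FOLLOW(expr) = { EOF, a, i, n, u } shares i with FIRST of the second — conflict.

Yes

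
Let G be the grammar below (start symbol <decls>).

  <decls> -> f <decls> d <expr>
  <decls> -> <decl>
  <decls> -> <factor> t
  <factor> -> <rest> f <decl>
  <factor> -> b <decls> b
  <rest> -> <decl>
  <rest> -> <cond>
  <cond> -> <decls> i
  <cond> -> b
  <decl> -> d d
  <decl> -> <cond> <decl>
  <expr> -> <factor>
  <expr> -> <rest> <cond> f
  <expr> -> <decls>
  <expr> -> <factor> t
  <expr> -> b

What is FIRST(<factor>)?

{ b, d, f }

From <factor> -> <rest> f <decl>: add FIRST(<rest>) = { b, d, f }.
<factor> -> b <decls> b contributes {b}.
Union: FIRST(<factor>) = { b, d, f }.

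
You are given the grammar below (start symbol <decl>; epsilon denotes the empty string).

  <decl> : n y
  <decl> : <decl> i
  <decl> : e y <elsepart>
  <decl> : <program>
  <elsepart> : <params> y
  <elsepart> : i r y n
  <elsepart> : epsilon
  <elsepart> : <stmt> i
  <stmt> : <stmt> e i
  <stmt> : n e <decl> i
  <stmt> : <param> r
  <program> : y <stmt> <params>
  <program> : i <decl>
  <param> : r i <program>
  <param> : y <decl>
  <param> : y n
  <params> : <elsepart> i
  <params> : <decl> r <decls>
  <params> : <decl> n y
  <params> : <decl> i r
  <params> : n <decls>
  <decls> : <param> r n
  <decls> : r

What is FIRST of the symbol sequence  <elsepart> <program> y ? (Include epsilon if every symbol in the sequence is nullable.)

Add FIRST(<elsepart>)\{epsilon} = { e, i, n, r, y }; <elsepart> is nullable, continue.
Add FIRST(<program>) = { i, y }; <program> is not nullable, stop.

{ e, i, n, r, y }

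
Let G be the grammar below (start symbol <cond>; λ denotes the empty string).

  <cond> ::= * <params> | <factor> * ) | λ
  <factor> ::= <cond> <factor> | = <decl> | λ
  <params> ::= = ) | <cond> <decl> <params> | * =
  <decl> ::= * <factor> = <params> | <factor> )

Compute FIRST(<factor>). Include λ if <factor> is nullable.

{ *, =, λ }

From <factor> ::= <cond> <factor>: <cond>, <factor> nullable, take FIRST(<cond>) ∪ FIRST(<factor>) = { *, = }; also λ since the whole RHS is nullable.
<factor> ::= = <decl> contributes {=}.
<factor> ::= λ contributes λ.
Union: FIRST(<factor>) = { *, =, λ }.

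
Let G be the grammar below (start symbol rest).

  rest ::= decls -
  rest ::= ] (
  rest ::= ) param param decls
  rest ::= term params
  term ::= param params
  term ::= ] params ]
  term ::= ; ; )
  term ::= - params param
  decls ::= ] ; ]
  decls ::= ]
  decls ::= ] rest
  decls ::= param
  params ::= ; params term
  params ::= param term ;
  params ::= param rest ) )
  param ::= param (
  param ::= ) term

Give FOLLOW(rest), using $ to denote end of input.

rest is the start symbol, so $ ∈ FOLLOW(rest).
In decls ::= ] rest: rest is at the end, add FOLLOW(decls) = { $, ), - }.
In params ::= param rest ) ): add FIRST() )) = { ) }.
Union: FOLLOW(rest) = { $, ), - }.

{ $, ), - }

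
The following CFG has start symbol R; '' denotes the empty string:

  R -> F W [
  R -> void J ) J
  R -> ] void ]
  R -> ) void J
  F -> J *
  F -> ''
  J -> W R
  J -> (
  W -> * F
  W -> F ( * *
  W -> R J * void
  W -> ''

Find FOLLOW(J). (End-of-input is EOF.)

{ EOF, (, ), *, [, ], void }

In R -> void J ) J: add FIRST() J) = { ) }.
In R -> void J ) J: J is at the end, add FOLLOW(R) = { EOF, (, ), *, [, ], void }.
In R -> ) void J: J is at the end, add FOLLOW(R) = { EOF, (, ), *, [, ], void }.
In F -> J *: add FIRST(*) = { * }.
In W -> R J * void: add FIRST(* void) = { * }.
Union: FOLLOW(J) = { EOF, (, ), *, [, ], void }.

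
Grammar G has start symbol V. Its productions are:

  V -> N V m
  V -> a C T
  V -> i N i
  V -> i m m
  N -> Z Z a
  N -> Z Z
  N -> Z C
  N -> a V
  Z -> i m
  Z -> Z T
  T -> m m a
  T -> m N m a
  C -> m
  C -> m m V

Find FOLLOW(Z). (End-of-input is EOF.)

{ a, i, m }

In N -> Z Z a: add FIRST(Z a) = { i }.
In N -> Z Z a: add FIRST(a) = { a }.
In N -> Z Z: add FIRST(Z) = { i }.
In N -> Z Z: Z is at the end, add FOLLOW(N) = { a, i, m }.
In N -> Z C: add FIRST(C) = { m }.
In Z -> Z T: add FIRST(T) = { m }.
Union: FOLLOW(Z) = { a, i, m }.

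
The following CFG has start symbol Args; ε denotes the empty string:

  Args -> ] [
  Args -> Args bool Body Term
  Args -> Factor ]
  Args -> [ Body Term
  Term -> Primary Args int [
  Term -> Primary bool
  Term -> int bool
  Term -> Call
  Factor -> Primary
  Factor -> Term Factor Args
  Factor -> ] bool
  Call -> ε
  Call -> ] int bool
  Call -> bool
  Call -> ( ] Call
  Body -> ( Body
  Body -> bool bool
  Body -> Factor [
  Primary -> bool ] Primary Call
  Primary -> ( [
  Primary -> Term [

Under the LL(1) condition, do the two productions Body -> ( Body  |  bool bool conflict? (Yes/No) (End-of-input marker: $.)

No

FIRST(( Body) = { ( } and FIRST(bool bool) = { bool }.
The FIRST sets are disjoint and neither alternative is nullable — no conflict.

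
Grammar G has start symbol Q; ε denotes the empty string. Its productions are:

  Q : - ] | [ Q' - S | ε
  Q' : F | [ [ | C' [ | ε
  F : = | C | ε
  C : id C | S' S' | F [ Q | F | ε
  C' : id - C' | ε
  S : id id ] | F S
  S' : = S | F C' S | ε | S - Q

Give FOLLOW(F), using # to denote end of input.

{ -, =, [, id }

In Q' : F: F is at the end, add FOLLOW(Q') = { - }.
In C : F [ Q: add FIRST([ Q) = { [ }.
In C : F: F is at the end, add FOLLOW(C) = { -, =, [, id }.
In S : F S: add FIRST(S) = { =, [, id }.
In S' : F C' S: add FIRST(C' S) = { =, [, id }.
Union: FOLLOW(F) = { -, =, [, id }.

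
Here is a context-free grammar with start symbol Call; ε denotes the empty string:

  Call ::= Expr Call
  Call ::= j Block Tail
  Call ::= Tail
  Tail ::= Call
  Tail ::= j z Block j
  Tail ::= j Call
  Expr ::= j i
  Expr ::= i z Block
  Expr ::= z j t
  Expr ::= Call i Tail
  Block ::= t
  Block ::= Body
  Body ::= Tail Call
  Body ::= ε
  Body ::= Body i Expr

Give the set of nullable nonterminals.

{ Block, Body }

Directly nullable (have an ε-production): Body.
Block ::= Body with every symbol nullable, so Block is nullable.
No other nonterminal has a production whose RHS symbols are all nullable.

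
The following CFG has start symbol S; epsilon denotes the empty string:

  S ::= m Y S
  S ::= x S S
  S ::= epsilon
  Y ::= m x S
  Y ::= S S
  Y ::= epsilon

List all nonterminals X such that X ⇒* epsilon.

Directly nullable (have an epsilon-production): S, Y.

{ S, Y }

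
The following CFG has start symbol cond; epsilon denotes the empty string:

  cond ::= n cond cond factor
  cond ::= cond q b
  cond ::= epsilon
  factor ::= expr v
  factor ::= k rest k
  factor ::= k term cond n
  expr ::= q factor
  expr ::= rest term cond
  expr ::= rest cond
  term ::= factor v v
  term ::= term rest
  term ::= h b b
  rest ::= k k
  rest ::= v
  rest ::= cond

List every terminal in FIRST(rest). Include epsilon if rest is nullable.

{ k, n, q, v, epsilon }

rest ::= k k contributes {k}.
rest ::= v contributes {v}.
From rest ::= cond: add FIRST(cond) = { n, q, epsilon } (including epsilon since cond is nullable).
Union: FIRST(rest) = { k, n, q, v, epsilon }.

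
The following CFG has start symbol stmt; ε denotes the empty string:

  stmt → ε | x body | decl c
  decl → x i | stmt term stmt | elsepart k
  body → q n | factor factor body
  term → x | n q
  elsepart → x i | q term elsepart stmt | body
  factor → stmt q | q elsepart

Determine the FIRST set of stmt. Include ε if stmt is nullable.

stmt → ε contributes ε.
stmt → x body contributes {x}.
From stmt → decl c: add FIRST(decl) = { n, q, x }.
Union: FIRST(stmt) = { n, q, x, ε }.

{ n, q, x, ε }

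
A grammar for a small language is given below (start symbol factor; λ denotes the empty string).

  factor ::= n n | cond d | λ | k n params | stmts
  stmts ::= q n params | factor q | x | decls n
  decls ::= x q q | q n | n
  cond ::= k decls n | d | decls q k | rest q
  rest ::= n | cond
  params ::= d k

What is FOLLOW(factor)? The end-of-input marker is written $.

factor is the start symbol, so $ ∈ FOLLOW(factor).
In stmts ::= factor q: add FIRST(q) = { q }.
Union: FOLLOW(factor) = { $, q }.

{ $, q }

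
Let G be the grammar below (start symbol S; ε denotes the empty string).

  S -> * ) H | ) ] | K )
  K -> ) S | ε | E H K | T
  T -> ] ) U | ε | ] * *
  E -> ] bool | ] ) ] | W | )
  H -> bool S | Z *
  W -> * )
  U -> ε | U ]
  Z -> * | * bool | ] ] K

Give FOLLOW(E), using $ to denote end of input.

{ *, ], bool }

In K -> E H K: add FIRST(H K) = { *, ], bool }.
Union: FOLLOW(E) = { *, ], bool }.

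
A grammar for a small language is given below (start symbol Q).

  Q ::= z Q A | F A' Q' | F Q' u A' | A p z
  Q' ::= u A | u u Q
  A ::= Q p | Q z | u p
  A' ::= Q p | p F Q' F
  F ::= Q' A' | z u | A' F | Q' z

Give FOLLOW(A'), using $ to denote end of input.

In Q ::= F A' Q': add FIRST(Q') = { u }.
In Q ::= F Q' u A': A' is at the end, add FOLLOW(Q) = { $, p, u, z }.
In F ::= Q' A': A' is at the end, add FOLLOW(F) = { $, p, u, z }.
In F ::= A' F: add FIRST(F) = { p, u, z }.
Union: FOLLOW(A') = { $, p, u, z }.

{ $, p, u, z }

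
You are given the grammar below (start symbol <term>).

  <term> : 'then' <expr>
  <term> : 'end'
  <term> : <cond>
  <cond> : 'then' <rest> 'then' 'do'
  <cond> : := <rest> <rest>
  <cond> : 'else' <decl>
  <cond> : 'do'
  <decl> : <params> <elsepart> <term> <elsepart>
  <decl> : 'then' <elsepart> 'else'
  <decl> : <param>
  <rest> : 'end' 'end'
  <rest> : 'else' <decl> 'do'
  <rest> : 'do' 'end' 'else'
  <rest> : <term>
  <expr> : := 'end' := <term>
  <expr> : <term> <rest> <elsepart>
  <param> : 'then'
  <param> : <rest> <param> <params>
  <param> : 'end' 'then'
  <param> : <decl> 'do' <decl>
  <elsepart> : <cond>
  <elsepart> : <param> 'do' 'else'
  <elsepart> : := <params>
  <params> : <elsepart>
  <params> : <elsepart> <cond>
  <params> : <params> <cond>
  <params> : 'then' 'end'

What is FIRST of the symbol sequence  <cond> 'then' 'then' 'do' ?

Add FIRST(<cond>) = { 'do', 'else', 'then', := }; <cond> is not nullable, stop.

{ 'do', 'else', 'then', := }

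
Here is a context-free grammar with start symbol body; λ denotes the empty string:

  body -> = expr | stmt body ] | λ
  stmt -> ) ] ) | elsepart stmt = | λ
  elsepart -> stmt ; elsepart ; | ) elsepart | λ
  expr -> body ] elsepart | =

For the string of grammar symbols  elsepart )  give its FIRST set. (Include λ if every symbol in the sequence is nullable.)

{ ), ;, = }

Add FIRST(elsepart)\{λ} = { ), ;, = }; elsepart is nullable, continue.
) is a terminal; add {)} and stop.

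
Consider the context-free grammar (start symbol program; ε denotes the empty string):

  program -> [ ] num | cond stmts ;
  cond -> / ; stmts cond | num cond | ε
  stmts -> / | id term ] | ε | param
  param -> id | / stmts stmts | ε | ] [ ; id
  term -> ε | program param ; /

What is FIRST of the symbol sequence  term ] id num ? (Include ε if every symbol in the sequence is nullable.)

Add FIRST(term)\{ε} = { /, ;, [, ], id, num }; term is nullable, continue.
] is a terminal; add {]} and stop.

{ /, ;, [, ], id, num }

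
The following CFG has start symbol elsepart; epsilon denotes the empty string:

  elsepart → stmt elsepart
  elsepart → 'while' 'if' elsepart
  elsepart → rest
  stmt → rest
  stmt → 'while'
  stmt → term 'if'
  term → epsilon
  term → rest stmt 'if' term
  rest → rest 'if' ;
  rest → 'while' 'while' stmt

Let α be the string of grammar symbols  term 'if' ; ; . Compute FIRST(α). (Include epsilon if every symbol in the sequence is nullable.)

Add FIRST(term)\{epsilon} = { 'while' }; term is nullable, continue.
'if' is a terminal; add {'if'} and stop.

{ 'if', 'while' }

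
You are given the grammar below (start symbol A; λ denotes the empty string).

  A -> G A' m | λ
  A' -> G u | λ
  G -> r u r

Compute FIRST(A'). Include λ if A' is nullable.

{ r, λ }

From A' -> G u: add FIRST(G) = { r }.
A' -> λ contributes λ.
Union: FIRST(A') = { r, λ }.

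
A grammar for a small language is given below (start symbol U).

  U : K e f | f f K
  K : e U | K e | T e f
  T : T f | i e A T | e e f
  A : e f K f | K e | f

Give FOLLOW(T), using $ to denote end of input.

{ e, f }

In K : T e f: add FIRST(e f) = { e }.
In T : T f: add FIRST(f) = { f }.
In T : i e A T: T is at the end, add FOLLOW(T) = { e, f }.
Union: FOLLOW(T) = { e, f }.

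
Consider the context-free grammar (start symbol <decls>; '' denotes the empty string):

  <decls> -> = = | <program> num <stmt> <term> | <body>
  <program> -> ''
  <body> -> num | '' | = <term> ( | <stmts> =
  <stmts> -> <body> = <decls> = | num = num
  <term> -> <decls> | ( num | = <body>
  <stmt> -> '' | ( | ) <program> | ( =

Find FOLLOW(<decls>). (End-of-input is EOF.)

{ EOF, (, = }

<decls> is the start symbol, so EOF ∈ FOLLOW(<decls>).
In <stmts> -> <body> = <decls> =: add FIRST(=) = { = }.
In <term> -> <decls>: <decls> is at the end, add FOLLOW(<term>) = { EOF, (, = }.
Union: FOLLOW(<decls>) = { EOF, (, = }.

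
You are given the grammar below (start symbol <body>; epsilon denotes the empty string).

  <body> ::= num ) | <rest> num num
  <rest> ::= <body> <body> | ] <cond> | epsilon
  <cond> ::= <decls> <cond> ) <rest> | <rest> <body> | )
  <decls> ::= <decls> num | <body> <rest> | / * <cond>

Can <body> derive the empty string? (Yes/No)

Nullable nonterminals: <rest>.
No production of <body> has an RHS whose symbols are all nullable, so <body> is not nullable.

No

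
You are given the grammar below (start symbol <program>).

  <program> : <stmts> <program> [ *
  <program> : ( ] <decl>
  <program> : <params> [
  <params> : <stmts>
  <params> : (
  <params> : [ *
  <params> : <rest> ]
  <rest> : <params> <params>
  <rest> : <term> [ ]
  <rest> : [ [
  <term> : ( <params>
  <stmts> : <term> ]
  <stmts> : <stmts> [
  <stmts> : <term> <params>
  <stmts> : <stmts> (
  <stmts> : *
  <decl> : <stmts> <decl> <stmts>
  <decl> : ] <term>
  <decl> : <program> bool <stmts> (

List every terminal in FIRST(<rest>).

From <rest> : <params> <params>: add FIRST(<params>) = { (, *, [ }.
From <rest> : <term> [ ]: add FIRST(<term>) = { ( }.
<rest> : [ [ contributes {[}.
Union: FIRST(<rest>) = { (, *, [ }.

{ (, *, [ }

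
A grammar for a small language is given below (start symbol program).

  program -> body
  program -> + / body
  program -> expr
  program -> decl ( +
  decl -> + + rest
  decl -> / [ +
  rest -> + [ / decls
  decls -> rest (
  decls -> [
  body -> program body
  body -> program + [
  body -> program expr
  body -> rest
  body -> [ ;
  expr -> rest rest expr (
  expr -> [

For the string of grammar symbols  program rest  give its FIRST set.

Add FIRST(program) = { +, /, [ }; program is not nullable, stop.

{ +, /, [ }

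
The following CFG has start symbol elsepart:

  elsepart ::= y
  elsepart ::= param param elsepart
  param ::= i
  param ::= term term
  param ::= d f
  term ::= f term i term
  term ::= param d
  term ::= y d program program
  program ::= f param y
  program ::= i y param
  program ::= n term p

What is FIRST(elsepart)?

{ d, f, i, y }

elsepart ::= y contributes {y}.
From elsepart ::= param param elsepart: add FIRST(param) = { d, f, i, y }.
Union: FIRST(elsepart) = { d, f, i, y }.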